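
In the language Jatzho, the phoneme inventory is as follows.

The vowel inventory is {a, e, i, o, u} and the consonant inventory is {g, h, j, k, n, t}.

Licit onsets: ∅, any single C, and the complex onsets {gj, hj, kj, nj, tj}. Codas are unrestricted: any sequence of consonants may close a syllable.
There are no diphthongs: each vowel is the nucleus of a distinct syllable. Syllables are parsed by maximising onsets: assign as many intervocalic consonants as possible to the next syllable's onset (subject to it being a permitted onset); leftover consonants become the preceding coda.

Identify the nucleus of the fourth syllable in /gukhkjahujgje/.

Nuclei (vowels): u, a, u, e → 4 syllables.
The fourth nucleus (vowel 4 from the left) is /e/.

e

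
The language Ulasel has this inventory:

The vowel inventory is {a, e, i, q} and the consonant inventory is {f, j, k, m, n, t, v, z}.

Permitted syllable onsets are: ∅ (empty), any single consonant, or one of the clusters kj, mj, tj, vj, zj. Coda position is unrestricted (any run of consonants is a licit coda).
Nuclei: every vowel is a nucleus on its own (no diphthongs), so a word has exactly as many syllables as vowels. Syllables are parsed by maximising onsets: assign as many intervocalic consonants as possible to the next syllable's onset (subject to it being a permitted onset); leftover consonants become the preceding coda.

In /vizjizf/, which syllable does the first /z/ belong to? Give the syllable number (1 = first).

2

Vowels present: i, i; each is a nucleus, giving 2 syllables.
V1 /i/ – V2 /i/: cluster /zj/ — /zj/ is itself a permitted onset, so the whole cluster goes right; preceding coda = ∅.
So the parse is vi.zjizf.
The first /z/ is in the onset of syllable 2 (/zjizf/).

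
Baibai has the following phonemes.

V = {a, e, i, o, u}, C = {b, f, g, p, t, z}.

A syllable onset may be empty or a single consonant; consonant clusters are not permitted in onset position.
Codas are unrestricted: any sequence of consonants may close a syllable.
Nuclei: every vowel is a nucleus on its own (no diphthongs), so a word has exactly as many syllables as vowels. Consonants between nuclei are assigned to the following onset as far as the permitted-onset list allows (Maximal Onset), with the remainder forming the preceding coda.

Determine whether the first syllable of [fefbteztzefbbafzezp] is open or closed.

closed

Vowels present: e, e, e, a, e; each is a nucleus, giving 5 syllables.
V1 /e/ – V2 /e/: /fbt/ — longest licit onset from the right is /t/, leaving /fb/ as coda.
V2 /e/ – V3 /e/: cluster /ztz/ — the longest permitted-onset suffix is /z/; onset = /z/, preceding coda = /zt/.
V3 /e/ – V4 /a/: /fbb/; trying suffixes from longest down, /b/ is the first permitted one, so coda /fb/ | onset /b/.
V4 /a/ – V5 /e/: /fz/ — longest licit onset from the right is /z/, leaving /f/ as coda.
So the parse is fefb.tezt.zefb.baf.zezp.
Syllable 1 is /fefb/ with coda /fb/, so it is closed.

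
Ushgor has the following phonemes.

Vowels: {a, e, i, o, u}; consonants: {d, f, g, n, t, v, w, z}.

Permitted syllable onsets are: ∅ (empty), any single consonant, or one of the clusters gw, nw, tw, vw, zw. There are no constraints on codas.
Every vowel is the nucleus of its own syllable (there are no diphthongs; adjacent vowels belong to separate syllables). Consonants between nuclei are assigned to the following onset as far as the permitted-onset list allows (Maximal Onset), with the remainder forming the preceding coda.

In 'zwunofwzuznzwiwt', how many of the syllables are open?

1

The vowels are u, o, u, i — 4 nuclei, so 4 syllables.
σ1/σ2 boundary: /n/ is a single consonant, so it becomes the next onset.
σ2/σ3 boundary: /fwz/ — longest licit onset from the right is /z/, leaving /fw/ as coda.
σ3/σ4 boundary: /znzw/ — longest licit onset from the right is /zw/, leaving /zn/ as coda.
So the parse is zwu.nofw.zuzn.zwiwt.
Classifying each syllable: /zwu/ (open), /nofw/ (closed), /zuzn/ (closed), /zwiwt/ (closed).
Open syllables: 1.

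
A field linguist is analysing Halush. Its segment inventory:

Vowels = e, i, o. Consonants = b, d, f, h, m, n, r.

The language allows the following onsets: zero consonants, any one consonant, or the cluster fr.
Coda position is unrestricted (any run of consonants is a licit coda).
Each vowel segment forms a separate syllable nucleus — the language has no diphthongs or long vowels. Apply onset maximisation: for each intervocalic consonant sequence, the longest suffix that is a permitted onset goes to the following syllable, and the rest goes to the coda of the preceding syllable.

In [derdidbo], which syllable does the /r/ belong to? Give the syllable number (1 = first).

1

Nuclei (vowels): e, i, o → 3 syllables.
Between /e/ (V1) and /i/ (V2): cluster /rd/ — the longest permitted-onset suffix is /d/; onset = /d/, preceding coda = /r/.
Between /i/ (V2) and /o/ (V3): /db/ splits as /d/ + /b/ (/b/ is the longest suffix that is a licit onset).
Result: der.did.bo.
The /r/ is in the coda of syllable 1 (/der/).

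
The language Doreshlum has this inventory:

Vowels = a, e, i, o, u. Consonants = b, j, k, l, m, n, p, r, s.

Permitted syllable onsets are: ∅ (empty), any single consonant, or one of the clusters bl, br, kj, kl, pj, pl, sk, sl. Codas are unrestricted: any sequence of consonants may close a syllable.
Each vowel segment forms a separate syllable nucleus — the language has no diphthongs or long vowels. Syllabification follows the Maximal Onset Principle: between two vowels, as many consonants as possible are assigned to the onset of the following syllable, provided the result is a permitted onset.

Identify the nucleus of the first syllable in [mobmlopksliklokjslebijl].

o

Vowels present: o, o, i, o, e, i; each is a nucleus, giving 6 syllables.
The first nucleus (vowel 1 from the left) is /o/.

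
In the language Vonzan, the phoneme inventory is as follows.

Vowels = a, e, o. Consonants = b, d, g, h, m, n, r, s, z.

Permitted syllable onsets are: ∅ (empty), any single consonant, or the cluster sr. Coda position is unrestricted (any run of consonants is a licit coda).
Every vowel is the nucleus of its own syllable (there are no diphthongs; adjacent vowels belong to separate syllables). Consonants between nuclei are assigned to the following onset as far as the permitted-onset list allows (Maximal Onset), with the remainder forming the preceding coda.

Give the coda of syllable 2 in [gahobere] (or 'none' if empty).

none

Nuclei (vowels): a, o, e, e → 4 syllables.
V1 /a/ – V2 /o/: /h/ → onset of the next syllable (single consonants are always licit onsets).
V2 /o/ – V3 /e/: /b/ → onset of the next syllable (single consonants are always licit onsets).
V3 /e/ – V4 /e/: /r/ is a single consonant, so it becomes the next onset.
Syllabification: ga.ho.be.re.
Syllable 2 is /ho/: onset /h/, nucleus /o/, coda ∅.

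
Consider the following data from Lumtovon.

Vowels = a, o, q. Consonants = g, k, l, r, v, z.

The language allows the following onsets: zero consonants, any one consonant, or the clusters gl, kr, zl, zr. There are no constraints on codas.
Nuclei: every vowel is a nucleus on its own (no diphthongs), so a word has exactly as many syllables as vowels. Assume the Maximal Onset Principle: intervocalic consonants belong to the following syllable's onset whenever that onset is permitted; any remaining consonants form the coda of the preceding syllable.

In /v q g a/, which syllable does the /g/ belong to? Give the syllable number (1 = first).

Nuclei (vowels): q, a → 2 syllables.
/q…a/ gap (V1→V2): /g/ → onset of the next syllable (single consonants are always licit onsets).
So the parse is vq.ga.
The /g/ is in the onset of syllable 2 (/ga/).

2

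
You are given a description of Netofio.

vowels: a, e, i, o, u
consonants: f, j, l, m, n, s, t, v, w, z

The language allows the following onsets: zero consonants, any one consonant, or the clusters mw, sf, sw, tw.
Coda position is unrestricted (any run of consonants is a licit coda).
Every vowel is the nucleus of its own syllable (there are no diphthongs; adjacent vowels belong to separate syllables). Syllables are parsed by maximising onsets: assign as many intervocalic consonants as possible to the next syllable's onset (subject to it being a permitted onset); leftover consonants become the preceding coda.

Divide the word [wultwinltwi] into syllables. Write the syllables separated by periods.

The vowels are u, i, i — 3 nuclei, so 3 syllables.
V1 /u/ – V2 /i/: /ltw/; trying suffixes from longest down, /tw/ is the first permitted one, so coda /l/ | onset /tw/.
V2 /i/ – V3 /i/: /nltw/ splits as /nl/ + /tw/ (/tw/ is the longest suffix that is a licit onset).

wul.twinl.twi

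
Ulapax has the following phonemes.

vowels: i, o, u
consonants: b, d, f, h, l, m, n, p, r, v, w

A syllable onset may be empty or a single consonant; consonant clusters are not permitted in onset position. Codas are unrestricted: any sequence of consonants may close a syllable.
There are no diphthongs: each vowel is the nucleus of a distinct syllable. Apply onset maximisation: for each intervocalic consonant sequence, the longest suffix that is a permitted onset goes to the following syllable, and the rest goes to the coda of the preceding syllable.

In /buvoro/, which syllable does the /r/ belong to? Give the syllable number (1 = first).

3

The vowels are u, o, o — 3 nuclei, so 3 syllables.
/u…o/ gap (V1→V2): /v/ is a single consonant, so it becomes the next onset.
/o…o/ gap (V2→V3): just /r/ — single C goes to the following onset.
So the parse is bu.vo.ro.
The /r/ is in the onset of syllable 3 (/ro/).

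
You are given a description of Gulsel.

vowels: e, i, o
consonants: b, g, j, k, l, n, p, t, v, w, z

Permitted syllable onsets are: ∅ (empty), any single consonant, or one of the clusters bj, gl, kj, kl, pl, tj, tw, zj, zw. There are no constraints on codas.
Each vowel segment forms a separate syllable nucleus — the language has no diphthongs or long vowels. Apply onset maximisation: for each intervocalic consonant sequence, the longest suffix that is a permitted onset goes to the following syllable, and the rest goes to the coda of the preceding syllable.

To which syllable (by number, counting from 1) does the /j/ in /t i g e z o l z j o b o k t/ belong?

Vowels present: i, e, o, o, o; each is a nucleus, giving 5 syllables.
V1 /i/ – V2 /e/: /g/ is a single consonant, so it becomes the next onset.
V2 /e/ – V3 /o/: just /z/ — single C goes to the following onset.
V3 /o/ – V4 /o/: /lzj/ — longest licit onset from the right is /zj/, leaving /l/ as coda.
V4 /o/ – V5 /o/: /b/ → onset of the next syllable (single consonants are always licit onsets).
Result: ti.ge.zol.zjo.bokt.
The /j/ is in the onset of syllable 4 (/zjo/).

4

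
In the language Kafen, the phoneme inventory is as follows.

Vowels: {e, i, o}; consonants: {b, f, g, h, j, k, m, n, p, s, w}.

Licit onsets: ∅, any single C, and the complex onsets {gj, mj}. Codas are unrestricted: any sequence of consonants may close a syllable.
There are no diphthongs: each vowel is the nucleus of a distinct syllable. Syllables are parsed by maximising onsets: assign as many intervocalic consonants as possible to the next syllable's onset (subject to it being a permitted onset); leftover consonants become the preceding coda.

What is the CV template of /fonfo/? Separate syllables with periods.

CVC.CV

Vowels present: o, o; each is a nucleus, giving 2 syllables.
/o…o/ gap (V1→V2): /nf/; trying suffixes from longest down, /f/ is the first permitted one, so coda /n/ | onset /f/.
So the parse is fon.fo.
Mapping each syllable to C/V: /fon/ → CVC, /fo/ → CV.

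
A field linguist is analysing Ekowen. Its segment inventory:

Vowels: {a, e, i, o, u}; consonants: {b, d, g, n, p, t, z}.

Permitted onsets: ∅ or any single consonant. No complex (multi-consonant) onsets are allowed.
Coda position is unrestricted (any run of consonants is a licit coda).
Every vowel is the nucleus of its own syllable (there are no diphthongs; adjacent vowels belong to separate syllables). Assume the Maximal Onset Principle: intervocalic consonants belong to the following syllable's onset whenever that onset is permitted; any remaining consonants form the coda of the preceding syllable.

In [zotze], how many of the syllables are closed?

The vowels are o, e — 2 nuclei, so 2 syllables.
σ1/σ2 boundary: /tz/ — longest licit onset from the right is /z/, leaving /t/ as coda.
So the parse is zot.ze.
Classifying each syllable: /zot/ (closed), /ze/ (open).
Closed syllables: 1.

1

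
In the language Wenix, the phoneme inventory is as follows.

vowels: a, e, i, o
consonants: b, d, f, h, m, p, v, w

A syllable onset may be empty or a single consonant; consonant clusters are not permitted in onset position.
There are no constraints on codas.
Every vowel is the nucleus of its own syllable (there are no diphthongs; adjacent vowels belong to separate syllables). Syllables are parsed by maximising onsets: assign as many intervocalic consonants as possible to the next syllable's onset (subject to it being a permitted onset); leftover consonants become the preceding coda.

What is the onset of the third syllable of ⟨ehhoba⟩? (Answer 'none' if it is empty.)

b

Nuclei (vowels): e, o, a → 3 syllables.
V1 /e/ – V2 /o/: /hh/ splits as /h/ + /h/ (/h/ is the longest suffix that is a licit onset).
V2 /o/ – V3 /a/: /b/ → onset of the next syllable (single consonants are always licit onsets).
Result: eh.ho.ba.
Syllable 3 is /ba/: onset /b/, nucleus /a/, coda ∅.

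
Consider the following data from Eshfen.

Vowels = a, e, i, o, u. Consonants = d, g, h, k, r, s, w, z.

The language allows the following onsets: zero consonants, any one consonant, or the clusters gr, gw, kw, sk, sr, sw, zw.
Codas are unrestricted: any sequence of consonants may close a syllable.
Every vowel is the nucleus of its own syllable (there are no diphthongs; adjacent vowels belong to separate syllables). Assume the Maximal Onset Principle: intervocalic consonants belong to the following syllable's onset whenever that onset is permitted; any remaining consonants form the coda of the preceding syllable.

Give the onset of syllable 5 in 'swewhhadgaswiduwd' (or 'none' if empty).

Vowels present: e, a, a, i, u; each is a nucleus, giving 5 syllables.
σ1/σ2 boundary: /whh/ — longest licit onset from the right is /h/, leaving /wh/ as coda.
σ2/σ3 boundary: /dg/ splits as /d/ + /g/ (/g/ is the longest suffix that is a licit onset).
σ3/σ4 boundary: /sw/ is a licit onset in full, so it all attaches to the next syllable.
σ4/σ5 boundary: /d/ → onset of the next syllable (single consonants are always licit onsets).
Syllabification: swewh.had.ga.swi.duwd.
Syllable 5 is /duwd/: onset /d/, nucleus /u/, coda /wd/.

d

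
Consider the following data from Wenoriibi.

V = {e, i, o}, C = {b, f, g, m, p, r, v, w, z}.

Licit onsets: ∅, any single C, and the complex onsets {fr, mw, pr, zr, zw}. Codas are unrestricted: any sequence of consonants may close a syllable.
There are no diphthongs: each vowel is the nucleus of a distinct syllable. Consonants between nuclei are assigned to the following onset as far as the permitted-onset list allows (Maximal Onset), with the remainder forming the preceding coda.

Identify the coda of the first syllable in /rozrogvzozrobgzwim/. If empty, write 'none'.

Nuclei (vowels): o, o, o, o, i → 5 syllables.
Between /o/ (V1) and /o/ (V2): /zr/ — entire cluster is a permitted onset → onset /zr/, coda ∅.
Between /o/ (V2) and /o/ (V3): /gvz/ — longest licit onset from the right is /z/, leaving /gv/ as coda.
Between /o/ (V3) and /o/ (V4): cluster /zr/ — /zr/ is itself a permitted onset, so the whole cluster goes right; preceding coda = ∅.
Between /o/ (V4) and /i/ (V5): /bgzw/ — longest licit onset from the right is /zw/, leaving /bg/ as coda.
Putting it together: ro.zrogv.zo.zrobg.zwim.
Syllable 1 is /ro/: onset /r/, nucleus /o/, coda ∅.

none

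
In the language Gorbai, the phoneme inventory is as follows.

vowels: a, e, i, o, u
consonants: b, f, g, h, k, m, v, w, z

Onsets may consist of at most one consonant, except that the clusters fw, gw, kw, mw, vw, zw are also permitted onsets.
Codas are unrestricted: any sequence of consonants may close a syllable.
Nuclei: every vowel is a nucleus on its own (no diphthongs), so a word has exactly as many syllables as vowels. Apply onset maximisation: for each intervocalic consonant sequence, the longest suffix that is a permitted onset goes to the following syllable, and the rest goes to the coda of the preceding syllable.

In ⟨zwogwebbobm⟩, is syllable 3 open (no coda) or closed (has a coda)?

closed

Vowels present: o, e, o; each is a nucleus, giving 3 syllables.
Between /o/ (V1) and /e/ (V2): cluster /gw/ — /gw/ is itself a permitted onset, so the whole cluster goes right; preceding coda = ∅.
Between /e/ (V2) and /o/ (V3): cluster /bb/ — the longest permitted-onset suffix is /b/; onset = /b/, preceding coda = /b/.
Syllabification: zwo.gweb.bobm.
Syllable 3 is /bobm/ with coda /bm/, so it is closed.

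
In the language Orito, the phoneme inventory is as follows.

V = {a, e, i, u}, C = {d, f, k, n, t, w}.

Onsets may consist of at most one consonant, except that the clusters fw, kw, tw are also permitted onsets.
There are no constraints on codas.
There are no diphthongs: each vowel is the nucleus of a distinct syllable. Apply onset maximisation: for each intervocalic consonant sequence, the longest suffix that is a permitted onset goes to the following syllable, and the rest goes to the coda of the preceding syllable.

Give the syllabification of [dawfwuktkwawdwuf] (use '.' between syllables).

The vowels are a, u, a, u — 4 nuclei, so 4 syllables.
Between /a/ (V1) and /u/ (V2): /wfw/; trying suffixes from longest down, /fw/ is the first permitted one, so coda /w/ | onset /fw/.
Between /u/ (V2) and /a/ (V3): /ktkw/ splits as /kt/ + /kw/ (/kw/ is the longest suffix that is a licit onset).
Between /a/ (V3) and /u/ (V4): /wdw/ splits as /wd/ + /w/ (/w/ is the longest suffix that is a licit onset).

daw.fwukt.kwawd.wuf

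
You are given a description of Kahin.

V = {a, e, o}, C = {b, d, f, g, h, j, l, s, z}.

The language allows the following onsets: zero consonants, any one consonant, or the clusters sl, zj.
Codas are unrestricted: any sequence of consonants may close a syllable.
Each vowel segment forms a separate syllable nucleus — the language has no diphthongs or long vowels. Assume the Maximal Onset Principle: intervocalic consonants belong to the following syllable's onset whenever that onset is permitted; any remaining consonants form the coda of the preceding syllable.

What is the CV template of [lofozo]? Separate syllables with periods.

CV.CV.CV

The vowels are o, o, o — 3 nuclei, so 3 syllables.
σ1/σ2 boundary: just /f/ — single C goes to the following onset.
σ2/σ3 boundary: /z/ → onset of the next syllable (single consonants are always licit onsets).
Putting it together: lo.fo.zo.
Mapping each syllable to C/V: /lo/ → CV, /fo/ → CV, /zo/ → CV.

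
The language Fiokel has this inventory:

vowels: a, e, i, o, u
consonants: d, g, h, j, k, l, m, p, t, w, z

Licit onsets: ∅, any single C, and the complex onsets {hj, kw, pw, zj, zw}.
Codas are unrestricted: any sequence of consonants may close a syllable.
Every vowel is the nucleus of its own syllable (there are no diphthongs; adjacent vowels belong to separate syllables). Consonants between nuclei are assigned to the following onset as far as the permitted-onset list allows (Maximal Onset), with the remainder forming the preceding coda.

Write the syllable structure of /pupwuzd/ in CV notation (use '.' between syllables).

CV.CCVCC

Nuclei (vowels): u, u → 2 syllables.
V1 /u/ – V2 /u/: cluster /pw/ — /pw/ is itself a permitted onset, so the whole cluster goes right; preceding coda = ∅.
Syllabification: pu.pwuzd.
Mapping each syllable to C/V: /pu/ → CV, /pwuzd/ → CCVCC.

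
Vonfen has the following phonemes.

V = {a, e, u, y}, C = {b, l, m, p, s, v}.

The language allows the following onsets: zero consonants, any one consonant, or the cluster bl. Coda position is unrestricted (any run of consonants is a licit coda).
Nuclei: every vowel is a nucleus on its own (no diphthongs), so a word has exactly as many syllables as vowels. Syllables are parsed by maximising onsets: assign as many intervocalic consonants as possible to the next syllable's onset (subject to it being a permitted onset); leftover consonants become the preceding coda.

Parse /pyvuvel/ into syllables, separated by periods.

Nuclei (vowels): y, u, e → 3 syllables.
V1 /y/ – V2 /u/: /v/ is a single consonant, so it becomes the next onset.
V2 /u/ – V3 /e/: /v/ is a single consonant, so it becomes the next onset.

py.vu.vel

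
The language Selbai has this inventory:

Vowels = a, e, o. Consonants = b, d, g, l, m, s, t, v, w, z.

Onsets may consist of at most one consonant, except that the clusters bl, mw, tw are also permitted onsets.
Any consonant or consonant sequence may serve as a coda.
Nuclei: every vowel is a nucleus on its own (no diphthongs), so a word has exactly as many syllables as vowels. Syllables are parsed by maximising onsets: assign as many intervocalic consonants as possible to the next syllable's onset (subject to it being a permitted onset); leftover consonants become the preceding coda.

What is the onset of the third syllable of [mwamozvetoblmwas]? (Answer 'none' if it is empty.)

v

Nuclei (vowels): a, o, e, o, a → 5 syllables.
Between /a/ (V1) and /o/ (V2): /m/ → onset of the next syllable (single consonants are always licit onsets).
Between /o/ (V2) and /e/ (V3): /zv/ splits as /z/ + /v/ (/v/ is the longest suffix that is a licit onset).
Between /e/ (V3) and /o/ (V4): just /t/ — single C goes to the following onset.
Between /o/ (V4) and /a/ (V5): /blmw/; trying suffixes from longest down, /mw/ is the first permitted one, so coda /bl/ | onset /mw/.
Putting it together: mwa.moz.ve.tobl.mwas.
Syllable 3 is /ve/: onset /v/, nucleus /e/, coda ∅.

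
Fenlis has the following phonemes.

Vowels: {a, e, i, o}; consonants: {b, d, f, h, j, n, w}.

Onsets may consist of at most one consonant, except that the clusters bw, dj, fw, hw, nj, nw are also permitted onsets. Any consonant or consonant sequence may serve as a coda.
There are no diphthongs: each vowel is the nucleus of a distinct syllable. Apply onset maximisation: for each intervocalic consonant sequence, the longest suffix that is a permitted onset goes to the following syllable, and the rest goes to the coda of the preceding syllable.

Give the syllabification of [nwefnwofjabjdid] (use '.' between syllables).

nwef.nwof.jabj.did

The vowels are e, o, a, i — 4 nuclei, so 4 syllables.
/e…o/ gap (V1→V2): cluster /fnw/ — the longest permitted-onset suffix is /nw/; onset = /nw/, preceding coda = /f/.
/o…a/ gap (V2→V3): /fj/ splits as /f/ + /j/ (/j/ is the longest suffix that is a licit onset).
/a…i/ gap (V3→V4): cluster /bjd/ — the longest permitted-onset suffix is /d/; onset = /d/, preceding coda = /bj/.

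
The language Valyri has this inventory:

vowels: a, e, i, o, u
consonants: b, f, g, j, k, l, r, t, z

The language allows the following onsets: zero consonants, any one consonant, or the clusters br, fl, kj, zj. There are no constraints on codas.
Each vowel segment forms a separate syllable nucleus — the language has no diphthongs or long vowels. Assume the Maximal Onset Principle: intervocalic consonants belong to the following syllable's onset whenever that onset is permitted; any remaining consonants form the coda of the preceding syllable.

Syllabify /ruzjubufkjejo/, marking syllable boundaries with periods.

Nuclei (vowels): u, u, u, e, o → 5 syllables.
/u…u/ gap (V1→V2): /zj/ is a licit onset in full, so it all attaches to the next syllable.
/u…u/ gap (V2→V3): just /b/ — single C goes to the following onset.
/u…e/ gap (V3→V4): /fkj/; trying suffixes from longest down, /kj/ is the first permitted one, so coda /f/ | onset /kj/.
/e…o/ gap (V4→V5): /j/ is a single consonant, so it becomes the next onset.

ru.zju.buf.kje.jo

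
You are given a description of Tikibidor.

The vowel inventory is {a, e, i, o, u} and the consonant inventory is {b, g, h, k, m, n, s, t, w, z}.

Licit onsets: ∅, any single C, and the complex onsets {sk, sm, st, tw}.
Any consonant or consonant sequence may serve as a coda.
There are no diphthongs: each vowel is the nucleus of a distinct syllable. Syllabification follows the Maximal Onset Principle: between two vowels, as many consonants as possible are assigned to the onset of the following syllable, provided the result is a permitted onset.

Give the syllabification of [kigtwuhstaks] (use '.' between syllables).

kig.twuh.staks

Nuclei (vowels): i, u, a → 3 syllables.
/i…u/ gap (V1→V2): /gtw/ — longest licit onset from the right is /tw/, leaving /g/ as coda.
/u…a/ gap (V2→V3): /hst/ splits as /h/ + /st/ (/st/ is the longest suffix that is a licit onset).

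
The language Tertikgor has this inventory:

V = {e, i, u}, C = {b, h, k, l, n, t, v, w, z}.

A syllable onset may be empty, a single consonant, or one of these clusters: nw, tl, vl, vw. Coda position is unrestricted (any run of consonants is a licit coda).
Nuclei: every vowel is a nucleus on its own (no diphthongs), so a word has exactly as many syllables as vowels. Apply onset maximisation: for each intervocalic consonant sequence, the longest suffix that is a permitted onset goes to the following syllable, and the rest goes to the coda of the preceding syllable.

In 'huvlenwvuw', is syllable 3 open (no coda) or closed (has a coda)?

closed

Vowels present: u, e, u; each is a nucleus, giving 3 syllables.
/u…e/ gap (V1→V2): /vl/ is a licit onset in full, so it all attaches to the next syllable.
/e…u/ gap (V2→V3): cluster /nwv/ — the longest permitted-onset suffix is /v/; onset = /v/, preceding coda = /nw/.
Syllabification: hu.vlenw.vuw.
Syllable 3 is /vuw/ with coda /w/, so it is closed.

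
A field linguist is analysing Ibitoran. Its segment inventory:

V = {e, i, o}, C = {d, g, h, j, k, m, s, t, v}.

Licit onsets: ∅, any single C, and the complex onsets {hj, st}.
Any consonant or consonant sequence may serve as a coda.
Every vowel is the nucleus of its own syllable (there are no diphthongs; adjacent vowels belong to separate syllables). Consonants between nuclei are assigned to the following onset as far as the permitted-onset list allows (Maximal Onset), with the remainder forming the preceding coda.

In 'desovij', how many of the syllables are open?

The vowels are e, o, i — 3 nuclei, so 3 syllables.
V1 /e/ – V2 /o/: just /s/ — single C goes to the following onset.
V2 /o/ – V3 /i/: just /v/ — single C goes to the following onset.
So the parse is de.so.vij.
Classifying each syllable: /de/ (open), /so/ (open), /vij/ (closed).
Open syllables: 2.

2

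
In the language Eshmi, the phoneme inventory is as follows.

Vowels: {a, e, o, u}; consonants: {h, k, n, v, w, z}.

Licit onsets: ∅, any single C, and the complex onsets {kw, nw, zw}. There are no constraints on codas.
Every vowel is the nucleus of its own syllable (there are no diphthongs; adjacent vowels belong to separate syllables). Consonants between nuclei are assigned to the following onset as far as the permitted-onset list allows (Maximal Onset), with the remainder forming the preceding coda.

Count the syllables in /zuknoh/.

Nuclei (vowels): u, o → 2 syllables.

2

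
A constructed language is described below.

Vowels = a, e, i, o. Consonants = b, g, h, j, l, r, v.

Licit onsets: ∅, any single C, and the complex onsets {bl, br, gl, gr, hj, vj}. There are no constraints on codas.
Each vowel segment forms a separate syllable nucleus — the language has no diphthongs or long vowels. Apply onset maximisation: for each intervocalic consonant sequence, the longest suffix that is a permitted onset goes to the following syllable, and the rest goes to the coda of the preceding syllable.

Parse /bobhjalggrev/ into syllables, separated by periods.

The vowels are o, a, e — 3 nuclei, so 3 syllables.
Between /o/ (V1) and /a/ (V2): /bhj/ — longest licit onset from the right is /hj/, leaving /b/ as coda.
Between /a/ (V2) and /e/ (V3): /lggr/ — longest licit onset from the right is /gr/, leaving /lg/ as coda.

bob.hjalg.grev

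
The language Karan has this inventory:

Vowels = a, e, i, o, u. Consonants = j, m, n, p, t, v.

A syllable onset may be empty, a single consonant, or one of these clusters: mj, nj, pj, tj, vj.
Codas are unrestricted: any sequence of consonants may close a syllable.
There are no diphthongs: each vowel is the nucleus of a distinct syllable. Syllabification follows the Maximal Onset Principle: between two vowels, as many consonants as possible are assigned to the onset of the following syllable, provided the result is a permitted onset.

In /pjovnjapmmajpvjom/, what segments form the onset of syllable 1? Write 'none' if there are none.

The vowels are o, a, a, o — 4 nuclei, so 4 syllables.
σ1/σ2 boundary: /vnj/ splits as /v/ + /nj/ (/nj/ is the longest suffix that is a licit onset).
σ2/σ3 boundary: /pmm/ splits as /pm/ + /m/ (/m/ is the longest suffix that is a licit onset).
σ3/σ4 boundary: /jpvj/; trying suffixes from longest down, /vj/ is the first permitted one, so coda /jp/ | onset /vj/.
Putting it together: pjov.njapm.majp.vjom.
Syllable 1 is /pjov/: onset /pj/, nucleus /o/, coda /v/.

pj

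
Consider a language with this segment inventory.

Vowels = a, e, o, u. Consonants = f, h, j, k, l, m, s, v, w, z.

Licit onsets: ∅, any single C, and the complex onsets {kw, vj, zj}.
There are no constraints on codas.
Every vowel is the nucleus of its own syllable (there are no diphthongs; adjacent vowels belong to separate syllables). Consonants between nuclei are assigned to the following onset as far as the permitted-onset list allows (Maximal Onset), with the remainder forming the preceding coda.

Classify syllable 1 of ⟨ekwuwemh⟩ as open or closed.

Vowels present: e, u, e; each is a nucleus, giving 3 syllables.
Between /e/ (V1) and /u/ (V2): cluster /kw/ — /kw/ is itself a permitted onset, so the whole cluster goes right; preceding coda = ∅.
Between /u/ (V2) and /e/ (V3): /w/ → onset of the next syllable (single consonants are always licit onsets).
Result: e.kwu.wemh.
Syllable 1 is /e/; it ends in its nucleus with no coda, so it is open.

open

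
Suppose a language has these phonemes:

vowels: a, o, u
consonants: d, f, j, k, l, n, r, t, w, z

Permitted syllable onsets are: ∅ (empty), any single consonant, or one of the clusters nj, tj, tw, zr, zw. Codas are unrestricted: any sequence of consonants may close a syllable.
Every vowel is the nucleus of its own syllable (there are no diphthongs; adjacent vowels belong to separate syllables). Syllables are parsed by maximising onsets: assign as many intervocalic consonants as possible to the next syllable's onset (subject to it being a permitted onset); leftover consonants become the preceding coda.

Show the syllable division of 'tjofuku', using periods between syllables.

tjo.fu.ku

Vowels present: o, u, u; each is a nucleus, giving 3 syllables.
Between /o/ (V1) and /u/ (V2): /f/ → onset of the next syllable (single consonants are always licit onsets).
Between /u/ (V2) and /u/ (V3): just /k/ — single C goes to the following onset.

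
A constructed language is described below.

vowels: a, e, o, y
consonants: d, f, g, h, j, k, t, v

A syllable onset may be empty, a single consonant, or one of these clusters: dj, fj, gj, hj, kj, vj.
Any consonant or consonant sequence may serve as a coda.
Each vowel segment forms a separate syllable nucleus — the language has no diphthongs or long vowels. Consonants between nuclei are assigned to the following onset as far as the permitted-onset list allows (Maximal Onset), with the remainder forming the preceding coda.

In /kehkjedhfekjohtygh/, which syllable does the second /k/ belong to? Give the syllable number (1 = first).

Nuclei (vowels): e, e, e, o, y → 5 syllables.
/e…e/ gap (V1→V2): /hkj/; trying suffixes from longest down, /kj/ is the first permitted one, so coda /h/ | onset /kj/.
/e…e/ gap (V2→V3): cluster /dhf/ — the longest permitted-onset suffix is /f/; onset = /f/, preceding coda = /dh/.
/e…o/ gap (V3→V4): /kj/ — entire cluster is a permitted onset → onset /kj/, coda ∅.
/o…y/ gap (V4→V5): /ht/; trying suffixes from longest down, /t/ is the first permitted one, so coda /h/ | onset /t/.
So the parse is keh.kjedh.fe.kjoh.tygh.
The second /k/ is in the onset of syllable 2 (/kjedh/).

2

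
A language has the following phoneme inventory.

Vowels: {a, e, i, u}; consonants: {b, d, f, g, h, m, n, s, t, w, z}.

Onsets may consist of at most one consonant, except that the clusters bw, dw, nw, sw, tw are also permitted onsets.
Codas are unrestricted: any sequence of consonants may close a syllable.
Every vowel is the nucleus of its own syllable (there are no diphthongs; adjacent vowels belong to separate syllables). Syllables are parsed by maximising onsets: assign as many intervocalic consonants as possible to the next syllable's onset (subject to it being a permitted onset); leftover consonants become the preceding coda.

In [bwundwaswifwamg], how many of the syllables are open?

Vowels present: u, a, i, a; each is a nucleus, giving 4 syllables.
Between /u/ (V1) and /a/ (V2): /ndw/ — longest licit onset from the right is /dw/, leaving /n/ as coda.
Between /a/ (V2) and /i/ (V3): /sw/ is a licit onset in full, so it all attaches to the next syllable.
Between /i/ (V3) and /a/ (V4): /fw/ splits as /f/ + /w/ (/w/ is the longest suffix that is a licit onset).
So the parse is bwun.dwa.swif.wamg.
Classifying each syllable: /bwun/ (closed), /dwa/ (open), /swif/ (closed), /wamg/ (closed).
Open syllables: 1.

1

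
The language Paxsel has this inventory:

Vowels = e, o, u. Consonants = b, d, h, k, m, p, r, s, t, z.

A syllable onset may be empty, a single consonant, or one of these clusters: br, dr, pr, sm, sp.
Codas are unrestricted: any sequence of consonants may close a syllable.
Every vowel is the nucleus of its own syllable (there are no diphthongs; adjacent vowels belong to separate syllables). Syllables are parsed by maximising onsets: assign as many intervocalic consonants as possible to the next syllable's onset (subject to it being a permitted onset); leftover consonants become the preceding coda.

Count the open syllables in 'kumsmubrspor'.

Vowels present: u, u, o; each is a nucleus, giving 3 syllables.
σ1/σ2 boundary: /msm/ — longest licit onset from the right is /sm/, leaving /m/ as coda.
σ2/σ3 boundary: /brsp/; trying suffixes from longest down, /sp/ is the first permitted one, so coda /br/ | onset /sp/.
Syllabification: kum.smubr.spor.
Classifying each syllable: /kum/ (closed), /smubr/ (closed), /spor/ (closed).
Open syllables: 0.

0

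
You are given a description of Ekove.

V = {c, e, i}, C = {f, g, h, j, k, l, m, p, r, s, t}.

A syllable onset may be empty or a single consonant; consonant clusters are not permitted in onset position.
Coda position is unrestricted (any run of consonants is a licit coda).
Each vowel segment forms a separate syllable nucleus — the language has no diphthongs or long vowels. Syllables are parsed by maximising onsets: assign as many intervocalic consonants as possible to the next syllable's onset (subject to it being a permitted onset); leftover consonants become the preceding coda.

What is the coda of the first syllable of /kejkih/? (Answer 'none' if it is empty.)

j

Nuclei (vowels): e, i → 2 syllables.
V1 /e/ – V2 /i/: cluster /jk/ — the longest permitted-onset suffix is /k/; onset = /k/, preceding coda = /j/.
Syllabification: kej.kih.
Syllable 1 is /kej/: onset /k/, nucleus /e/, coda /j/.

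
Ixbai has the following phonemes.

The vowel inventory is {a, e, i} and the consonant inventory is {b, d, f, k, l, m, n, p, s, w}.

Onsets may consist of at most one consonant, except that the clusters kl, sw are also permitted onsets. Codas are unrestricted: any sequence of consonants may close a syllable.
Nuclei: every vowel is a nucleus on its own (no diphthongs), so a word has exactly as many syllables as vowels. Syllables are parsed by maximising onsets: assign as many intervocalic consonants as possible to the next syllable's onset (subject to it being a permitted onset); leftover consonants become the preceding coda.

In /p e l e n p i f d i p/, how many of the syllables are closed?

3

Nuclei (vowels): e, e, i, i → 4 syllables.
V1 /e/ – V2 /e/: just /l/ — single C goes to the following onset.
V2 /e/ – V3 /i/: cluster /np/ — the longest permitted-onset suffix is /p/; onset = /p/, preceding coda = /n/.
V3 /i/ – V4 /i/: /fd/ splits as /f/ + /d/ (/d/ is the longest suffix that is a licit onset).
Result: pe.len.pif.dip.
Classifying each syllable: /pe/ (open), /len/ (closed), /pif/ (closed), /dip/ (closed).
Closed syllables: 3.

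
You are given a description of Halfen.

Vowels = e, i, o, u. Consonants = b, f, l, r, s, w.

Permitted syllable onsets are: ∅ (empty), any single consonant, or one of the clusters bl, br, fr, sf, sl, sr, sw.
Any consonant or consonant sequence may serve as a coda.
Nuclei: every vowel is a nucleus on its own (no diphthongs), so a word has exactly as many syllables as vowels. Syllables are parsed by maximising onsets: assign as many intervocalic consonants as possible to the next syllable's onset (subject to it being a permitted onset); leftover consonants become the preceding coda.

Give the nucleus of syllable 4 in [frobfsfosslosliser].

Nuclei (vowels): o, o, o, i, e → 5 syllables.
The fourth nucleus (vowel 4 from the left) is /i/.

i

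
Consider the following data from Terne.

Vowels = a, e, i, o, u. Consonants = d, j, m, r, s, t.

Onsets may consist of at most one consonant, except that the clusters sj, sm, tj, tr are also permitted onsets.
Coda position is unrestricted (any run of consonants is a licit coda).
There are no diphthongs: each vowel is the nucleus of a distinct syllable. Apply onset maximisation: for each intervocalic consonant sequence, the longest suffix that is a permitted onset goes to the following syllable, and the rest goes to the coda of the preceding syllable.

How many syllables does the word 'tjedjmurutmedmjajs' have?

Vowels present: e, u, u, e, a; each is a nucleus, giving 5 syllables.

5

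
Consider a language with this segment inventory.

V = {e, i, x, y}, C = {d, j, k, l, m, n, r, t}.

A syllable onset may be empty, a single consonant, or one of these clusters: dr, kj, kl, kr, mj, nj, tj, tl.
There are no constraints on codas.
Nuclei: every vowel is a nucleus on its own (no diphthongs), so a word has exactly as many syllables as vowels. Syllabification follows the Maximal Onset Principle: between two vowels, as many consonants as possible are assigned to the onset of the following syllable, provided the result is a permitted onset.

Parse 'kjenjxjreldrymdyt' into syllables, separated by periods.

kje.njxj.rel.drym.dyt

Nuclei (vowels): e, x, e, y, y → 5 syllables.
σ1/σ2 boundary: cluster /nj/ — /nj/ is itself a permitted onset, so the whole cluster goes right; preceding coda = ∅.
σ2/σ3 boundary: /jr/; trying suffixes from longest down, /r/ is the first permitted one, so coda /j/ | onset /r/.
σ3/σ4 boundary: /ldr/ splits as /l/ + /dr/ (/dr/ is the longest suffix that is a licit onset).
σ4/σ5 boundary: /md/ splits as /m/ + /d/ (/d/ is the longest suffix that is a licit onset).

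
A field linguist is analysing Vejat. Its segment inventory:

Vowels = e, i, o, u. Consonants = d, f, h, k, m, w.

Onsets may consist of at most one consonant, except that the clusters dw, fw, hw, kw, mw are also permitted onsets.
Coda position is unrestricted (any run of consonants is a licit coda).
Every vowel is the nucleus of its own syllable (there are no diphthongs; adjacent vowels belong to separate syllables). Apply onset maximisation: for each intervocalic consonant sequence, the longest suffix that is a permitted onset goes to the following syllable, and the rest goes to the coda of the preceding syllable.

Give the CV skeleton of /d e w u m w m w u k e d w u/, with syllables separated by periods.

Nuclei (vowels): e, u, u, e, u → 5 syllables.
V1 /e/ – V2 /u/: /w/ → onset of the next syllable (single consonants are always licit onsets).
V2 /u/ – V3 /u/: cluster /mwmw/ — the longest permitted-onset suffix is /mw/; onset = /mw/, preceding coda = /mw/.
V3 /u/ – V4 /e/: just /k/ — single C goes to the following onset.
V4 /e/ – V5 /u/: cluster /dw/ — /dw/ is itself a permitted onset, so the whole cluster goes right; preceding coda = ∅.
Result: de.wumw.mwu.ke.dwu.
Mapping each syllable to C/V: /de/ → CV, /wumw/ → CVCC, /mwu/ → CCV, /ke/ → CV, /dwu/ → CCV.

CV.CVCC.CCV.CV.CCV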